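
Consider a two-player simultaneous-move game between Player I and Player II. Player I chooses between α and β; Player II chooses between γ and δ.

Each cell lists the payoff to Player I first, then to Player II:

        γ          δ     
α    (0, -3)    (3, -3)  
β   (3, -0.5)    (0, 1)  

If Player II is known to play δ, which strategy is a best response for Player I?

Against δ, Player I earns 3 from α and 0 from β.
So α is the best response.

α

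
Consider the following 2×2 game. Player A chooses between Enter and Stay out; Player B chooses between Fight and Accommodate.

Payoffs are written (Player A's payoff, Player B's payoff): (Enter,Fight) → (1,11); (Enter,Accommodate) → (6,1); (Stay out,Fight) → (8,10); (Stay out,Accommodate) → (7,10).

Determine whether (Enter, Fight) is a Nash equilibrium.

No

At (Enter, Fight), Player A earns 1; switching to Stay out would give 8, so Player A would deviate.
Player B earns 11; switching to Accommodate would give 1, so Player B has no profitable deviation.
Since at least one player can profitably deviate, this is not a Nash equilibrium.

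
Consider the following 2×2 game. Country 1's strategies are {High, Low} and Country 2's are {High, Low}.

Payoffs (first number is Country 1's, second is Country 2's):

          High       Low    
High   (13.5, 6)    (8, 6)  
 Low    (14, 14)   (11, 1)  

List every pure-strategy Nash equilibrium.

(High, High): Country 1 prefers Low (14 > 13.5) — not an equilibrium.
(High, Low): Country 1 prefers Low (11 > 8) — not an equilibrium.
(Low, High): Country 1 gets 14 ≥ 13.5 from High, and Country 2 gets 14 ≥ 1 from Low — Nash equilibrium.
(Low, Low): Country 2 prefers High (14 > 1) — not an equilibrium.

(Low, High)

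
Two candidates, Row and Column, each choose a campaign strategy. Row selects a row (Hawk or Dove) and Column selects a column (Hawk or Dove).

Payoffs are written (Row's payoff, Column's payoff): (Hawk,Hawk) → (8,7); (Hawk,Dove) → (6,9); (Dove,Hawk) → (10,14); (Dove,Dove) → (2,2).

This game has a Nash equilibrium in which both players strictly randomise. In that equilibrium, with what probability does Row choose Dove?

Let x be the probability that Row plays Hawk. In a completely mixed equilibrium, Column must be indifferent between Hawk and Dove.
Column's expected payoff from Hawk is 7x + 14(1−x); from Dove it is 9x + 2(1−x).
Setting these equal: −7x + 14 = 7x + 2, so x = 6/7.
Therefore Row plays Dove with probability 1 − 6/7 = 1/7.

1/7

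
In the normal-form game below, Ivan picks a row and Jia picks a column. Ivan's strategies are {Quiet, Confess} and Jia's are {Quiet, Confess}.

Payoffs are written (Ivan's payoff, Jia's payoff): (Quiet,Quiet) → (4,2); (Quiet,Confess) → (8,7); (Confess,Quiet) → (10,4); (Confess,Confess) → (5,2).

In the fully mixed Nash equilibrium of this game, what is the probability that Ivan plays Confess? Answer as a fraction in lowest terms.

5/7

Let r be the probability that Ivan plays Quiet. In a completely mixed equilibrium, Jia must be indifferent between Quiet and Confess.
Jia's expected payoff from Quiet is 2r + 4(1−r); from Confess it is 7r + 2(1−r).
Setting these equal: −2r + 4 = 5r + 2, so r = 2/7.
Therefore Ivan plays Confess with probability 1 − 2/7 = 5/7.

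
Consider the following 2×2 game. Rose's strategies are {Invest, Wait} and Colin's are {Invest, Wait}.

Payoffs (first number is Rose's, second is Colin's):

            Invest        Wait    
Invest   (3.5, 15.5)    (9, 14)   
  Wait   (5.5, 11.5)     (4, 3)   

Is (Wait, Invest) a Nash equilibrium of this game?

Yes

At (Wait, Invest), Rose earns 5.5; switching to Invest would give 3.5, so Rose has no profitable deviation.
Colin earns 11.5; switching to Wait would give 3, so Colin has no profitable deviation.
Neither player can gain by a unilateral deviation, so this profile is a Nash equilibrium.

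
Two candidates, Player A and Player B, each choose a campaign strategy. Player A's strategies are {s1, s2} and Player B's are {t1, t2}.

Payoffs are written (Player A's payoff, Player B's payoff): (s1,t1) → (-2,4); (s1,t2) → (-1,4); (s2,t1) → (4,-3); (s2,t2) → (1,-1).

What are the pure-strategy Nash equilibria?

(s1, t1): Player A prefers s2 (4 > -2) — not an equilibrium.
(s1, t2): Player A prefers s2 (1 > -1) — not an equilibrium.
(s2, t1): Player B prefers t2 (-1 > -3) — not an equilibrium.
(s2, t2): Player A gets 1 ≥ -1 from s1, and Player B gets -1 ≥ -3 from t1 — Nash equilibrium.

(s2, t2)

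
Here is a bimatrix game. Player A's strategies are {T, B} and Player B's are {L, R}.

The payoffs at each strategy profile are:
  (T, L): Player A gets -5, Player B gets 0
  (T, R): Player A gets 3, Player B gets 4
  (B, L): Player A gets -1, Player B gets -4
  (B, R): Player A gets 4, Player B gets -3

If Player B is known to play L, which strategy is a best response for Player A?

B

Against L, Player A earns -5 from T and -1 from B.
So B is the best response.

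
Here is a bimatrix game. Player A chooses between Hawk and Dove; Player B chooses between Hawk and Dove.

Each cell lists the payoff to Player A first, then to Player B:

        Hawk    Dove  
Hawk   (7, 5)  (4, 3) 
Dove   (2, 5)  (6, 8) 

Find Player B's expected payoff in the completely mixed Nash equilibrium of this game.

First find p, the probability Player A plays Hawk, from Player B's indifference between Hawk and Dove: 5p + 5(1−p) = 3p + 8(1−p), giving p = 3/5.
Since Player B is indifferent in equilibrium, Player B's expected payoff equals the payoff from either column against (3/5, 2/5). Using Hawk: 5(3/5) + 5(2/5) = 5.

5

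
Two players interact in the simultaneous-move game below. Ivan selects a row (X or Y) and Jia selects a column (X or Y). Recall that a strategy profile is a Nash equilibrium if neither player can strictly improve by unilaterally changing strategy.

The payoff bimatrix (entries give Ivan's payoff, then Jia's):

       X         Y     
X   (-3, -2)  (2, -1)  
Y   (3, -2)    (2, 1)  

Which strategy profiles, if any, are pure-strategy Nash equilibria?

(X, Y) and (Y, Y)

(X, X): Ivan prefers Y (3 > -3); Jia prefers Y (-1 > -2) — not an equilibrium.
(X, Y): Ivan gets 2 ≥ 2 from Y, and Jia gets -1 ≥ -2 from X — Nash equilibrium.
(Y, X): Jia prefers Y (1 > -2) — not an equilibrium.
(Y, Y): Ivan gets 2 ≥ 2 from X, and Jia gets 1 ≥ -2 from X — Nash equilibrium.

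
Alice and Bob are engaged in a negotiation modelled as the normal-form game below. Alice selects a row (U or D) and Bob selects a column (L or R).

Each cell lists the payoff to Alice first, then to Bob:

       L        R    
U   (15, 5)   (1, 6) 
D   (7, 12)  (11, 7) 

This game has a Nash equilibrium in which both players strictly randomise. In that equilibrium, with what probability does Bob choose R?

Let y be the probability that Bob plays L. In a completely mixed equilibrium, Alice must be indifferent between U and D.
Alice's expected payoff from U is 15y + (1−y); from D it is 7y + 11(1−y).
Setting these equal: 14y + 1 = −4y + 11, so y = 5/9.
Therefore Bob plays R with probability 1 − 5/9 = 4/9.

4/9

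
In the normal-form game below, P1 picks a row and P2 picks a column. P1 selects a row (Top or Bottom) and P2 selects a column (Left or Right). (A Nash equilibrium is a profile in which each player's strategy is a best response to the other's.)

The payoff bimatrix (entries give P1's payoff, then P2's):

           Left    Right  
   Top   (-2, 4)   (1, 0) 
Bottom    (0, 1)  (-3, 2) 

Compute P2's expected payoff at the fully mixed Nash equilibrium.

8/5

First find x, the probability P1 plays Top, from P2's indifference between Left and Right: 4x + (1−x) = 2(1−x), giving x = 1/5.
Since P2 is indifferent in equilibrium, P2's expected payoff equals the payoff from either column against (1/5, 4/5). Using Left: 4(1/5) + (4/5) = 8/5.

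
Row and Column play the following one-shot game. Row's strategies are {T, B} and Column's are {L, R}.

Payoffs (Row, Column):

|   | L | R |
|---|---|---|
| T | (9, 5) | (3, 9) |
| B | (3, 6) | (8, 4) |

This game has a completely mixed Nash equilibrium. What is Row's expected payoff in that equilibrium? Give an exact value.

First find y, the probability Column plays L, from Row's indifference between T and B: 9y + 3(1−y) = 3y + 8(1−y), giving y = 5/11.
Since Row is indifferent in equilibrium, Row's expected payoff equals the payoff from either row against (5/11, 6/11). Using T: 9(5/11) + 3(6/11) = 63/11.

63/11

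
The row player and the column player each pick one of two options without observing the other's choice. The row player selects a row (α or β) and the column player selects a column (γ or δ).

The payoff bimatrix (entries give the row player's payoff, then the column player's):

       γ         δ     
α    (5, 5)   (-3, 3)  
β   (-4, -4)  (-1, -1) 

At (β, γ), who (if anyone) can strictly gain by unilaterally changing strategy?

The row player at (β, γ) earns -4; deviating to α yields 5 — a strict improvement.
The column player earns -4; deviating to δ yields -1 — a strict improvement.
Both the row player and the column player have strictly profitable deviations.

Both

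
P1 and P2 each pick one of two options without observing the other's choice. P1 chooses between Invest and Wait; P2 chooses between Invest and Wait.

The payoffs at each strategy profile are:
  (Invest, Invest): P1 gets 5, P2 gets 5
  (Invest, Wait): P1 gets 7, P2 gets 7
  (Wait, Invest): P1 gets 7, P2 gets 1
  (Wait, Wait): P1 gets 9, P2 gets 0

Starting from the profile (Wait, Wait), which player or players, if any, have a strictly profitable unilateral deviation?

P1 at (Wait, Wait) earns 9; deviating to Invest yields 7 — not better.
P2 earns 0; deviating to Invest yields 1 — a strict improvement.
Only P2 has a strictly profitable deviation.

P2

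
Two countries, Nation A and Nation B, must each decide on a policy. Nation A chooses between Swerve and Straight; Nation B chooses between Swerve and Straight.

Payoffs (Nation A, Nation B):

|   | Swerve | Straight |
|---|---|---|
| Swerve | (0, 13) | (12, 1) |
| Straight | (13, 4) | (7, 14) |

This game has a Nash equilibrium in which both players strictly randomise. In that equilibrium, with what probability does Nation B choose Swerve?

5/18

Let q be the probability that Nation B plays Swerve. In a completely mixed equilibrium, Nation A must be indifferent between Swerve and Straight.
Nation A's expected payoff from Swerve is 12(1−q); from Straight it is 13q + 7(1−q).
Setting these equal: −12q + 12 = 6q + 7, so q = 5/18.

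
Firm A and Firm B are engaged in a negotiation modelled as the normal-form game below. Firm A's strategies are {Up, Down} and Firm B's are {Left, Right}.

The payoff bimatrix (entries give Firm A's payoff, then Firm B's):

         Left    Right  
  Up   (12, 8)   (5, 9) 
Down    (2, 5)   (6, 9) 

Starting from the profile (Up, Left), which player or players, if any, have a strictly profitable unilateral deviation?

Firm A at (Up, Left) earns 12; deviating to Down yields 2 — not better.
Firm B earns 8; deviating to Right yields 9 — a strict improvement.
Only Firm B has a strictly profitable deviation.

Firm B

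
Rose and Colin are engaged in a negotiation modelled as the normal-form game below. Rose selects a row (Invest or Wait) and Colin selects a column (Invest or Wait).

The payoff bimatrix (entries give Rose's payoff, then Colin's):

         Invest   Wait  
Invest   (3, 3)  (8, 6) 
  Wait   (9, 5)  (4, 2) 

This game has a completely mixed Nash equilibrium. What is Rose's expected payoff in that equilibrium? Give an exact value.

6

First find q, the probability Colin plays Invest, from Rose's indifference between Invest and Wait: 3q + 8(1−q) = 9q + 4(1−q), giving q = 2/5.
Since Rose is indifferent in equilibrium, Rose's expected payoff equals the payoff from either row against (2/5, 3/5). Using Invest: 3(2/5) + 8(3/5) = 6.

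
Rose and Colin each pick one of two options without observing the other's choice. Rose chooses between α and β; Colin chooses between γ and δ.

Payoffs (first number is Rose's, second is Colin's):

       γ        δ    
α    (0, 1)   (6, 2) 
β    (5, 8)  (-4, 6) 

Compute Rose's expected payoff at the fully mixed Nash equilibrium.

First find y, the probability Colin plays γ, from Rose's indifference between α and β: 6(1−y) = 5y − 4(1−y), giving y = 2/3.
Since Rose is indifferent in equilibrium, Rose's expected payoff equals the payoff from either row against (2/3, 1/3). Using α: 6(1/3) = 2.

2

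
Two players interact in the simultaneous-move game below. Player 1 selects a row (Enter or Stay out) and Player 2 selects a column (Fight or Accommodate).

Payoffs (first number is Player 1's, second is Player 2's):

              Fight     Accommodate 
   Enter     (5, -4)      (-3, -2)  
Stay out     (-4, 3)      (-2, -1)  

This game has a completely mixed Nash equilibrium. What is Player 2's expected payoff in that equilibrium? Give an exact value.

First find p, the probability Player 1 plays Enter, from Player 2's indifference between Fight and Accommodate: −4p + 3(1−p) = −2p − (1−p), giving p = 2/3.
Since Player 2 is indifferent in equilibrium, Player 2's expected payoff equals the payoff from either column against (2/3, 1/3). Using Fight: −4(2/3) + 3(1/3) = -5/3.

-5/3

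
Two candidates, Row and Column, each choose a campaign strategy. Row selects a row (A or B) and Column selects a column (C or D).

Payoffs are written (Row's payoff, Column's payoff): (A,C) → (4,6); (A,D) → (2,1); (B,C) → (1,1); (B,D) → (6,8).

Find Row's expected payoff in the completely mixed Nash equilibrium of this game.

22/7

First find q, the probability Column plays C, from Row's indifference between A and B: 4q + 2(1−q) = q + 6(1−q), giving q = 4/7.
Since Row is indifferent in equilibrium, Row's expected payoff equals the payoff from either row against (4/7, 3/7). Using A: 4(4/7) + 2(3/7) = 22/7.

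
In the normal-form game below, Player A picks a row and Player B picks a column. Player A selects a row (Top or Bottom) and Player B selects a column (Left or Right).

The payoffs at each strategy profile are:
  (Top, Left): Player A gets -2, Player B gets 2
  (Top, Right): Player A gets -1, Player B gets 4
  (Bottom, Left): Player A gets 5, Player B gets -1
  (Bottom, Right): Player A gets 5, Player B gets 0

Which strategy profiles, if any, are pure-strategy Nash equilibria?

(Top, Left): Player A prefers Bottom (5 > -2); Player B prefers Right (4 > 2) — not an equilibrium.
(Top, Right): Player A prefers Bottom (5 > -1) — not an equilibrium.
(Bottom, Left): Player B prefers Right (0 > -1) — not an equilibrium.
(Bottom, Right): Player A gets 5 ≥ -1 from Top, and Player B gets 0 ≥ -1 from Left — Nash equilibrium.

(Bottom, Right)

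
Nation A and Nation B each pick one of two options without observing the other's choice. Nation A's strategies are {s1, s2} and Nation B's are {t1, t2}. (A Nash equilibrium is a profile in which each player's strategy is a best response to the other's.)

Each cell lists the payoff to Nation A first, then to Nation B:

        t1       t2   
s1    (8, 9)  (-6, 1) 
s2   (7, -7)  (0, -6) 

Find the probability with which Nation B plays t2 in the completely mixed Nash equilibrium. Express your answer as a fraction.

Let c be the probability that Nation B plays t1. In a completely mixed equilibrium, Nation A must be indifferent between s1 and s2.
Nation A's expected payoff from s1 is 8c − 6(1−c); from s2 it is 7c.
Setting these equal: 14c − 6 = 7c, so c = 6/7.
Therefore Nation B plays t2 with probability 1 − 6/7 = 1/7.

1/7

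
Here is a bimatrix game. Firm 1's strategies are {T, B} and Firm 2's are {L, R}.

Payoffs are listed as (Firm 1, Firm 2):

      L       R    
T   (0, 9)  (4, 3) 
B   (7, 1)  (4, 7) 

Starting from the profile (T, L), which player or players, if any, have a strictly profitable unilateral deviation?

Firm 1 at (T, L) earns 0; deviating to B yields 7 — a strict improvement.
Firm 2 earns 9; deviating to R yields 3 — not better.
Only Firm 1 has a strictly profitable deviation.

Firm 1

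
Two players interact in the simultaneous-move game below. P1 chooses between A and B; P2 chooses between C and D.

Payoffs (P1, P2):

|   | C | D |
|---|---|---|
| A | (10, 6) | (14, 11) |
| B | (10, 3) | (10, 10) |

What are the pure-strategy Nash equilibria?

(A, D)

(A, C): P2 prefers D (11 > 6) — not an equilibrium.
(A, D): P1 gets 14 ≥ 10 from B, and P2 gets 11 ≥ 6 from C — Nash equilibrium.
(B, C): P2 prefers D (10 > 3) — not an equilibrium.
(B, D): P1 prefers A (14 > 10) — not an equilibrium.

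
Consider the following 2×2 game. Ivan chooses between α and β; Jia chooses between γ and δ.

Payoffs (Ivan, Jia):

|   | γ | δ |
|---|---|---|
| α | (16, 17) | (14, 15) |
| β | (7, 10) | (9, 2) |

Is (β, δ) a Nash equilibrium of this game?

At (β, δ), Ivan earns 9; switching to α would give 14, so Ivan would deviate.
Jia earns 2; switching to γ would give 10, so Jia would deviate.
Since at least one player can profitably deviate, this is not a Nash equilibrium.

No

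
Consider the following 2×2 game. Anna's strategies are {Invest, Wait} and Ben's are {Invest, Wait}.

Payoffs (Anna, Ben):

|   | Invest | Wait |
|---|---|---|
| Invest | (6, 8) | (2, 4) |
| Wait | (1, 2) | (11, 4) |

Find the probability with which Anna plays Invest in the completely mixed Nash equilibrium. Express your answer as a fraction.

1/3

Let p be the probability that Anna plays Invest. In a completely mixed equilibrium, Ben must be indifferent between Invest and Wait.
Ben's expected payoff from Invest is 8p + 2(1−p); from Wait it is 4p + 4(1−p).
Setting these equal: 6p + 2 = 4, so p = 1/3.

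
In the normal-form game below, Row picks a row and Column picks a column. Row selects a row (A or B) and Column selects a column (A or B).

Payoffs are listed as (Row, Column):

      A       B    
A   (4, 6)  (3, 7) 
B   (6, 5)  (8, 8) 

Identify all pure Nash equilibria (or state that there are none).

(B, B)

(A, A): Row prefers B (6 > 4); Column prefers B (7 > 6) — not an equilibrium.
(A, B): Row prefers B (8 > 3) — not an equilibrium.
(B, A): Column prefers B (8 > 5) — not an equilibrium.
(B, B): Row gets 8 ≥ 3 from A, and Column gets 8 ≥ 5 from A — Nash equilibrium.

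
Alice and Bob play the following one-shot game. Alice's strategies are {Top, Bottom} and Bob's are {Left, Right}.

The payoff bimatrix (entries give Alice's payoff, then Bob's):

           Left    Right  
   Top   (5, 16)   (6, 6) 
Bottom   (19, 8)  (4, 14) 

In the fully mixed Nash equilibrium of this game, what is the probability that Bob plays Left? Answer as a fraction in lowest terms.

Let q be the probability that Bob plays Left. In a completely mixed equilibrium, Alice must be indifferent between Top and Bottom.
Alice's expected payoff from Top is 5q + 6(1−q); from Bottom it is 19q + 4(1−q).
Setting these equal: −q + 6 = 15q + 4, so q = 1/8.

1/8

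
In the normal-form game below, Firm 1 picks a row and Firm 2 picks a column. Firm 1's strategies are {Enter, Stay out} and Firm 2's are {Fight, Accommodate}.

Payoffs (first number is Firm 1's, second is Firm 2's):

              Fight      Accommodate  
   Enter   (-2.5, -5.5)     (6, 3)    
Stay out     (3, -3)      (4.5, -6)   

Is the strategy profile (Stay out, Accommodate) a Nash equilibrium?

At (Stay out, Accommodate), Firm 1 earns 4.5; switching to Enter would give 6, so Firm 1 would deviate.
Firm 2 earns -6; switching to Fight would give -3, so Firm 2 would deviate.
Since at least one player can profitably deviate, this is not a Nash equilibrium.

No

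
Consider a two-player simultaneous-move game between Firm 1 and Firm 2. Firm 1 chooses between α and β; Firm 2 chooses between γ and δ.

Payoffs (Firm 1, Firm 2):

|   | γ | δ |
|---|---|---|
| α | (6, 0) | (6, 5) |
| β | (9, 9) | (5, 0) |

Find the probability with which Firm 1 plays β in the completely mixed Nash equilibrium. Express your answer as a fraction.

Let p be the probability that Firm 1 plays α. In a completely mixed equilibrium, Firm 2 must be indifferent between γ and δ.
Firm 2's expected payoff from γ is 9(1−p); from δ it is 5p.
Setting these equal: −9p + 9 = 5p, so p = 9/14.
Therefore Firm 1 plays β with probability 1 − 9/14 = 5/14.

5/14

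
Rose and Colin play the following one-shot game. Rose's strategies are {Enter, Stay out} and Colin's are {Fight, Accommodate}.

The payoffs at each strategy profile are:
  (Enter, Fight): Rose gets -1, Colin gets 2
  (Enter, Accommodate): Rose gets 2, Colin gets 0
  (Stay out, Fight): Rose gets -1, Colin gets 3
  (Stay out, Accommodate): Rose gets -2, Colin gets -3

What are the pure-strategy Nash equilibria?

(Enter, Fight): Rose gets -1 ≥ -1 from Stay out, and Colin gets 2 ≥ 0 from Accommodate — Nash equilibrium.
(Enter, Accommodate): Colin prefers Fight (2 > 0) — not an equilibrium.
(Stay out, Fight): Rose gets -1 ≥ -1 from Enter, and Colin gets 3 ≥ -3 from Accommodate — Nash equilibrium.
(Stay out, Accommodate): Rose prefers Enter (2 > -2); Colin prefers Fight (3 > -3) — not an equilibrium.

(Enter, Fight) and (Stay out, Fight)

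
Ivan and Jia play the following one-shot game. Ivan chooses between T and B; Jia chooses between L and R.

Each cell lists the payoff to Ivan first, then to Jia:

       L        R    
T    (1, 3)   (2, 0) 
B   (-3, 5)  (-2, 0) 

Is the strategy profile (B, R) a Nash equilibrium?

No

At (B, R), Ivan earns -2; switching to T would give 2, so Ivan would deviate.
Jia earns 0; switching to L would give 5, so Jia would deviate.
Since at least one player can profitably deviate, this is not a Nash equilibrium.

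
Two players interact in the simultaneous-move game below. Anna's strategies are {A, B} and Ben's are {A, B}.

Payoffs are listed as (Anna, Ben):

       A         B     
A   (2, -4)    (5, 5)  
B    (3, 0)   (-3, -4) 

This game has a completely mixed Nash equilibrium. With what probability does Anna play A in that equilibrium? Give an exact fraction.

4/13

Let p be the probability that Anna plays A. In a completely mixed equilibrium, Ben must be indifferent between A and B.
Ben's expected payoff from A is −4p; from B it is 5p − 4(1−p).
Setting these equal: −4p = 9p − 4, so p = 4/13.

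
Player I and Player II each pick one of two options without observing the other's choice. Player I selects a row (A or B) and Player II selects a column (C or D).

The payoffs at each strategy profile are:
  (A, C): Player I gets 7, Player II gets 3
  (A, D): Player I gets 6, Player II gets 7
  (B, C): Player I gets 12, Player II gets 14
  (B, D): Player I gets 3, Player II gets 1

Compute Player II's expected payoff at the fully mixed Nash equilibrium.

First find p, the probability Player I plays A, from Player II's indifference between C and D: 3p + 14(1−p) = 7p + (1−p), giving p = 13/17.
Since Player II is indifferent in equilibrium, Player II's expected payoff equals the payoff from either column against (13/17, 4/17). Using C: 3(13/17) + 14(4/17) = 95/17.

95/17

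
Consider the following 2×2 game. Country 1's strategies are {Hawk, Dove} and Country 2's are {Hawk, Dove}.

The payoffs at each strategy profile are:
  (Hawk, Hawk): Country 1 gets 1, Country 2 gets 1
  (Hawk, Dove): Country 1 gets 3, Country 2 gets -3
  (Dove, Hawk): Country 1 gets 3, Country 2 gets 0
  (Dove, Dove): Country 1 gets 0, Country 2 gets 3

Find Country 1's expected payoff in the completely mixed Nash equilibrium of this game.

First find y, the probability Country 2 plays Hawk, from Country 1's indifference between Hawk and Dove: y + 3(1−y) = 3y, giving y = 3/5.
Since Country 1 is indifferent in equilibrium, Country 1's expected payoff equals the payoff from either row against (3/5, 2/5). Using Hawk: (3/5) + 3(2/5) = 9/5.

9/5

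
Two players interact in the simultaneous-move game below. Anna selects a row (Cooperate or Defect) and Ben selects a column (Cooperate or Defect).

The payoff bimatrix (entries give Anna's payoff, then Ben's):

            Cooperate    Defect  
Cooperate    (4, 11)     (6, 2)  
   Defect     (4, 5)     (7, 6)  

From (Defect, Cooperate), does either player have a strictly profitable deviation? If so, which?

Ben

Anna at (Defect, Cooperate) earns 4; deviating to Cooperate yields 4 — not better.
Ben earns 5; deviating to Defect yields 6 — a strict improvement.
Only Ben has a strictly profitable deviation.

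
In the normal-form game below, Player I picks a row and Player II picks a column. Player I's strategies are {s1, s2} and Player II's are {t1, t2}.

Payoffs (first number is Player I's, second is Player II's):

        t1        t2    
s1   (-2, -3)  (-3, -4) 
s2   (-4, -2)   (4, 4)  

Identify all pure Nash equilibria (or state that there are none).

(s1, t1) and (s2, t2)

(s1, t1): Player I gets -2 ≥ -4 from s2, and Player II gets -3 ≥ -4 from t2 — Nash equilibrium.
(s1, t2): Player I prefers s2 (4 > -3); Player II prefers t1 (-3 > -4) — not an equilibrium.
(s2, t1): Player I prefers s1 (-2 > -4); Player II prefers t2 (4 > -2) — not an equilibrium.
(s2, t2): Player I gets 4 ≥ -3 from s1, and Player II gets 4 ≥ -2 from t1 — Nash equilibrium.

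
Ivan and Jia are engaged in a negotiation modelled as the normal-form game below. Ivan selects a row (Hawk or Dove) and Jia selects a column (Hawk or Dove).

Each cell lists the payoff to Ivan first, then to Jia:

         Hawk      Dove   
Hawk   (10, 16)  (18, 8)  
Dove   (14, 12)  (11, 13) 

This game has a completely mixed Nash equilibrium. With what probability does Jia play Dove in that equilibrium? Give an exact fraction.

Let y be the probability that Jia plays Hawk. In a completely mixed equilibrium, Ivan must be indifferent between Hawk and Dove.
Ivan's expected payoff from Hawk is 10y + 18(1−y); from Dove it is 14y + 11(1−y).
Setting these equal: −8y + 18 = 3y + 11, so y = 7/11.
Therefore Jia plays Dove with probability 1 − 7/11 = 4/11.

4/11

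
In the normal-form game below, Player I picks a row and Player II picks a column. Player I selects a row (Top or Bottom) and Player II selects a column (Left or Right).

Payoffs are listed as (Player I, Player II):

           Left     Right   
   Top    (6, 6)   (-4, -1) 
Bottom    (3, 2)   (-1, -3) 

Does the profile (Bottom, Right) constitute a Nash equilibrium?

At (Bottom, Right), Player I earns -1; switching to Top would give -4, so Player I has no profitable deviation.
Player II earns -3; switching to Left would give 2, so Player II would deviate.
Since at least one player can profitably deviate, this is not a Nash equilibrium.

No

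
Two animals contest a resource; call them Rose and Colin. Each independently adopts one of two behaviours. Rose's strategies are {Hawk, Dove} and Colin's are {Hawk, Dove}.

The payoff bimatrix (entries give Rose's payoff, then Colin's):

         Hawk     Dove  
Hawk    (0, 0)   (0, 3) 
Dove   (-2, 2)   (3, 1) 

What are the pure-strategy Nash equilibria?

(Hawk, Hawk): Colin prefers Dove (3 > 0) — not an equilibrium.
(Hawk, Dove): Rose prefers Dove (3 > 0) — not an equilibrium.
(Dove, Hawk): Rose prefers Hawk (0 > -2) — not an equilibrium.
(Dove, Dove): Colin prefers Hawk (2 > 1) — not an equilibrium.

none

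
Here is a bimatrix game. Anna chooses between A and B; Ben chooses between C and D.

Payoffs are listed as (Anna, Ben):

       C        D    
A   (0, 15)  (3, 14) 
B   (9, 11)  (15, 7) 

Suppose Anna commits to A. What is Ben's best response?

C

Against A, Ben earns 15 from C and 14 from D.
So C is the best response.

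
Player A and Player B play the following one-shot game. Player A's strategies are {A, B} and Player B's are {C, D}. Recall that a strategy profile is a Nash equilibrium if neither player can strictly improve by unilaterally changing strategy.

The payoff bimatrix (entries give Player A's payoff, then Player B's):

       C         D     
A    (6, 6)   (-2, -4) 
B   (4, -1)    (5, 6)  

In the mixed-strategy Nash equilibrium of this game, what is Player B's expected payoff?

First find x, the probability Player A plays A, from Player B's indifference between C and D: 6x − (1−x) = −4x + 6(1−x), giving x = 7/17.
Since Player B is indifferent in equilibrium, Player B's expected payoff equals the payoff from either column against (7/17, 10/17). Using C: 6(7/17) − (10/17) = 32/17.

32/17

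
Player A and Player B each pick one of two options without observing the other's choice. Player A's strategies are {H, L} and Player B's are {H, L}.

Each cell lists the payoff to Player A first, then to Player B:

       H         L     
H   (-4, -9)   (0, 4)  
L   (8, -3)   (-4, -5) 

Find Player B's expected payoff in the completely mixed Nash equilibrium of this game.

First find x, the probability Player A plays H, from Player B's indifference between H and L: −9x − 3(1−x) = 4x − 5(1−x), giving x = 2/15.
Since Player B is indifferent in equilibrium, Player B's expected payoff equals the payoff from either column against (2/15, 13/15). Using H: −9(2/15) − 3(13/15) = -19/5.

-19/5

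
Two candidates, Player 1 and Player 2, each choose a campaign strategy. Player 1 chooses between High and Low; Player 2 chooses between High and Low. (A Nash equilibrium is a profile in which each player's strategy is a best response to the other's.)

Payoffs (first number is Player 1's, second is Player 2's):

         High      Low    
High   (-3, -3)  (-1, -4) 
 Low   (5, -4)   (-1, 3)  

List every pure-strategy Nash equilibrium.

(High, High): Player 1 prefers Low (5 > -3) — not an equilibrium.
(High, Low): Player 2 prefers High (-3 > -4) — not an equilibrium.
(Low, High): Player 2 prefers Low (3 > -4) — not an equilibrium.
(Low, Low): Player 1 gets -1 ≥ -1 from High, and Player 2 gets 3 ≥ -4 from High — Nash equilibrium.

(Low, Low)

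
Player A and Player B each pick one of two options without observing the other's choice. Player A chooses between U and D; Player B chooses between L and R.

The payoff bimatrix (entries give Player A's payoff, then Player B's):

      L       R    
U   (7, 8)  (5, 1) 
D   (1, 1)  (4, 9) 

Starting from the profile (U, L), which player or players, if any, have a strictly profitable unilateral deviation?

Neither

Player A at (U, L) earns 7; deviating to D yields 1 — not better.
Player B earns 8; deviating to R yields 1 — not better.
Neither player can strictly improve; the profile is a Nash equilibrium.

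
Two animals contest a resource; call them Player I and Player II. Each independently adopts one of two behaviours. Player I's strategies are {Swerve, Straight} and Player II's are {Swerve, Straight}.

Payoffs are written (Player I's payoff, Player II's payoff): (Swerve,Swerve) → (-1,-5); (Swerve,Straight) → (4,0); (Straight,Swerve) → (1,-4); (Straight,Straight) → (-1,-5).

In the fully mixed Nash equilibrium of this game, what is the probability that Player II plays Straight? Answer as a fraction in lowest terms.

Let c be the probability that Player II plays Swerve. In a completely mixed equilibrium, Player I must be indifferent between Swerve and Straight.
Player I's expected payoff from Swerve is −c + 4(1−c); from Straight it is c − (1−c).
Setting these equal: −5c + 4 = 2c − 1, so c = 5/7.
Therefore Player II plays Straight with probability 1 − 5/7 = 2/7.

2/7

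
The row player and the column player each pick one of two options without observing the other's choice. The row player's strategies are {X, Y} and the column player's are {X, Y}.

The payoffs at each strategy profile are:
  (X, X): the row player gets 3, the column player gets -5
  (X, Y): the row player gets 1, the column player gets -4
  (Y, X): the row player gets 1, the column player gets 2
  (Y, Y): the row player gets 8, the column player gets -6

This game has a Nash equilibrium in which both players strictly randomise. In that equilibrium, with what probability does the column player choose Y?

Let q be the probability that the column player plays X. In a completely mixed equilibrium, the row player must be indifferent between X and Y.
The row player's expected payoff from X is 3q + (1−q); from Y it is q + 8(1−q).
Setting these equal: 2q + 1 = −7q + 8, so q = 7/9.
Therefore the column player plays Y with probability 1 − 7/9 = 2/9.

2/9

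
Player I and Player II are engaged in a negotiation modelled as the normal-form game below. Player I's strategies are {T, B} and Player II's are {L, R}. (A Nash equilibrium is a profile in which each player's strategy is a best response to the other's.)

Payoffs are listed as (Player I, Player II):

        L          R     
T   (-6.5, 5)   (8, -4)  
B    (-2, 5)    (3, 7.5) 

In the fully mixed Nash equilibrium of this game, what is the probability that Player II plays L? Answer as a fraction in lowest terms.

Let y be the probability that Player II plays L. In a completely mixed equilibrium, Player I must be indifferent between T and B.
Player I's expected payoff from T is −6.5y + 8(1−y); from B it is −2y + 3(1−y).
Setting these equal: −14.5y + 8 = −5y + 3, so y = 10/19.

10/19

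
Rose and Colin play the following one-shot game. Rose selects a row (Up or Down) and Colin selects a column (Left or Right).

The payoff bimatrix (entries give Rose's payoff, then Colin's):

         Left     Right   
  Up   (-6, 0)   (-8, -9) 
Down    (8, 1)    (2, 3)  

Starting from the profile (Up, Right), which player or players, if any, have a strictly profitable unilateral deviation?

Rose at (Up, Right) earns -8; deviating to Down yields 2 — a strict improvement.
Colin earns -9; deviating to Left yields 0 — a strict improvement.
Both Rose and Colin have strictly profitable deviations.

Both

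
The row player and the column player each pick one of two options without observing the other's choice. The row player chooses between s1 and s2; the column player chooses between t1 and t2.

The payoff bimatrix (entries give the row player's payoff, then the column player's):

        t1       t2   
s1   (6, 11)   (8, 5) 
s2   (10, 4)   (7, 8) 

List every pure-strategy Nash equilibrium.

none

(s1, t1): the row player prefers s2 (10 > 6) — not an equilibrium.
(s1, t2): the column player prefers t1 (11 > 5) — not an equilibrium.
(s2, t1): the column player prefers t2 (8 > 4) — not an equilibrium.
(s2, t2): the row player prefers s1 (8 > 7) — not an equilibrium.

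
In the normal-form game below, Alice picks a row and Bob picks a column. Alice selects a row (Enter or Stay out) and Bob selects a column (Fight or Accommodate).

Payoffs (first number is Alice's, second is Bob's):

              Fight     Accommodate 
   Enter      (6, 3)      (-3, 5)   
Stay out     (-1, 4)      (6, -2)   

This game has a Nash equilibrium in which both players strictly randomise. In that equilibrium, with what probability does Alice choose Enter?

3/4

Let x be the probability that Alice plays Enter. In a completely mixed equilibrium, Bob must be indifferent between Fight and Accommodate.
Bob's expected payoff from Fight is 3x + 4(1−x); from Accommodate it is 5x − 2(1−x).
Setting these equal: −x + 4 = 7x − 2, so x = 3/4.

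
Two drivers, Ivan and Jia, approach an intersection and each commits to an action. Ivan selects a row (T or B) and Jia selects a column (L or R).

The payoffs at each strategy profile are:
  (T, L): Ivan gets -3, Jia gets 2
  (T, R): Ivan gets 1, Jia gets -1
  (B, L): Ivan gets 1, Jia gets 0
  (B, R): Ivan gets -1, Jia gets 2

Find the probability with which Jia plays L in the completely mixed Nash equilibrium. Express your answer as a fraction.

1/3

Let c be the probability that Jia plays L. In a completely mixed equilibrium, Ivan must be indifferent between T and B.
Ivan's expected payoff from T is −3c + (1−c); from B it is c − (1−c).
Setting these equal: −4c + 1 = 2c − 1, so c = 1/3.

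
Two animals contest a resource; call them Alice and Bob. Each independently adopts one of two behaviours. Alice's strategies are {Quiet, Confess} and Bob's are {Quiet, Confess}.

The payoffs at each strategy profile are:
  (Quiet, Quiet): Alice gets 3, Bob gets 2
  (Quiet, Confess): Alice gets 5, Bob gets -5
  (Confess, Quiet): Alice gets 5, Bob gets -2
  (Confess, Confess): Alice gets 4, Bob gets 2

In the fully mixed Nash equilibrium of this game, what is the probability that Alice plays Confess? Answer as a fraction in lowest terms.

Let x be the probability that Alice plays Quiet. In a completely mixed equilibrium, Bob must be indifferent between Quiet and Confess.
Bob's expected payoff from Quiet is 2x − 2(1−x); from Confess it is −5x + 2(1−x).
Setting these equal: 4x − 2 = −7x + 2, so x = 4/11.
Therefore Alice plays Confess with probability 1 − 4/11 = 7/11.

7/11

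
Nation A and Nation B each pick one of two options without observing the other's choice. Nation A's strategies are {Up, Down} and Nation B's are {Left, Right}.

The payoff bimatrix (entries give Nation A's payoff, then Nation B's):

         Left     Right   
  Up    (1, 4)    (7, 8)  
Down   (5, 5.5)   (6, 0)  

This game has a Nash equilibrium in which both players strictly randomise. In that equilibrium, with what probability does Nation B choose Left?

Let y be the probability that Nation B plays Left. In a completely mixed equilibrium, Nation A must be indifferent between Up and Down.
Nation A's expected payoff from Up is y + 7(1−y); from Down it is 5y + 6(1−y).
Setting these equal: −6y + 7 = −y + 6, so y = 1/5.

1/5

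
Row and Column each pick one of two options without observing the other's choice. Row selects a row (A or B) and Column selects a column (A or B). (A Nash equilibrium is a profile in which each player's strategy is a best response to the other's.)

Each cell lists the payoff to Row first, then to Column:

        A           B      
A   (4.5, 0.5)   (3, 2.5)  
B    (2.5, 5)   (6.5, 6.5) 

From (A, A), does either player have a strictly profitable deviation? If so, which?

Column

Row at (A, A) earns 4.5; deviating to B yields 2.5 — not better.
Column earns 0.5; deviating to B yields 2.5 — a strict improvement.
Only Column has a strictly profitable deviation.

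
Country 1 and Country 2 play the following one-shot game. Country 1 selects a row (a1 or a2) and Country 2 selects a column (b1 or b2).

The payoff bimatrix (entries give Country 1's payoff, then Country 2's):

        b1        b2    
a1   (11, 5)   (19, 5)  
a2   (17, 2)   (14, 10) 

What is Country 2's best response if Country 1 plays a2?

Against a2, Country 2 earns 2 from b1 and 10 from b2.
So b2 is the best response.

b2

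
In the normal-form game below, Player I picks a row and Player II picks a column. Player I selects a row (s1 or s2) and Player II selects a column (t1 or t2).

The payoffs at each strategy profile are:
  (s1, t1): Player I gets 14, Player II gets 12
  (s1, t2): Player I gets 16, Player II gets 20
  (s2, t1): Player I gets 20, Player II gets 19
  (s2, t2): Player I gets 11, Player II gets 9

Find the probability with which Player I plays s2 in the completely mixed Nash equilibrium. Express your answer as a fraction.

4/9

Let r be the probability that Player I plays s1. In a completely mixed equilibrium, Player II must be indifferent between t1 and t2.
Player II's expected payoff from t1 is 12r + 19(1−r); from t2 it is 20r + 9(1−r).
Setting these equal: −7r + 19 = 11r + 9, so r = 5/9.
Therefore Player I plays s2 with probability 1 − 5/9 = 4/9.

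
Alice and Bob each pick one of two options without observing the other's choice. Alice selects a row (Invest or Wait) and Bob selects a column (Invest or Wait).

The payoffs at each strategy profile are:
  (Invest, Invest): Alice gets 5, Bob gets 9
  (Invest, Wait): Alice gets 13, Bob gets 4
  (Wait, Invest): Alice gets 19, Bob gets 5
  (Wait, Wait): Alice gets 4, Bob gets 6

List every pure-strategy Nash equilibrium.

(Invest, Invest): Alice prefers Wait (19 > 5) — not an equilibrium.
(Invest, Wait): Bob prefers Invest (9 > 4) — not an equilibrium.
(Wait, Invest): Bob prefers Wait (6 > 5) — not an equilibrium.
(Wait, Wait): Alice prefers Invest (13 > 4) — not an equilibrium.

none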